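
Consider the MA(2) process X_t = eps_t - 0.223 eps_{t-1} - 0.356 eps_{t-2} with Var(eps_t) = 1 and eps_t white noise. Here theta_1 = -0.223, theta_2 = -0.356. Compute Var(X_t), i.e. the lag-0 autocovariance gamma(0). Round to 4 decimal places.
\gamma(0) = 1.1765

For an MA(q) process X_t = eps_t + sum_i theta_i eps_{t-i} with
Var(eps_t) = sigma^2, the variance is
  gamma(0) = sigma^2 * (1 + sum_i theta_i^2).
  sum_i theta_i^2 = (-0.223)^2 + (-0.356)^2 = 0.049729 + 0.126736 = 0.176465.
  gamma(0) = 1 * (1 + 0.176465) = 1 * 1.176465 = 1.176465, which rounds to 1.1765.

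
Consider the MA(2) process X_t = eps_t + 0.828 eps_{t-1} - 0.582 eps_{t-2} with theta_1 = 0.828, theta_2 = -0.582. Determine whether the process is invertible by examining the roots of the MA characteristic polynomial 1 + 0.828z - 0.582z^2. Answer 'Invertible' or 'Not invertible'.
\text{Not invertible}

The MA(q) characteristic polynomial is P(z) = 1 + 0.828z - 0.582z^2.
Invertibility requires all roots to lie outside the unit circle, i.e. |z| > 1 for every root.
Set 1 + (0.828) z + (-0.582) z^2 = 0, i.e. a z^2 + b z + c = 0 with a = -0.582, b = 0.828, c = 1.
Discriminant D = b^2 - 4ac = (0.828)^2 - 4*(-0.582)*1 = 0.685584 - (-2.328) = 3.013584.
D >= 0, so the roots are real: z = (-b +/- sqrt(D)) / (2a) = (-0.828 +/- 1.735968) / (-1.164).
  z_1 = (-0.828 + 1.735968) / (-1.164) = -0.78,   |z_1| = 0.78.
  z_2 = (-0.828 - 1.735968) / (-1.164) = 2.2027,   |z_2| = 2.2027.
Moduli of all roots: 0.7800, 2.2027.
All moduli strictly greater than 1? No.
Verdict: Not invertible.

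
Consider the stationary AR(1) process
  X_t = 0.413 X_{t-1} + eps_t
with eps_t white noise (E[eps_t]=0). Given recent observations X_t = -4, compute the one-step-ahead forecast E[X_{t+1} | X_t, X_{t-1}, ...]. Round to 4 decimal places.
E[X_{t+1} \mid \mathcal F_t] = -1.6520

For an AR(p) model X_t = c + sum_i phi_i X_{t-i} + eps_t, the
one-step-ahead conditional mean is
  E[X_{t+1} | X_t, ...] = c + sum_i phi_i X_{t+1-i}.
Substitute known values:
  E[X_{t+1} | ...] = (0.413) * (-4)
                   = -1.6520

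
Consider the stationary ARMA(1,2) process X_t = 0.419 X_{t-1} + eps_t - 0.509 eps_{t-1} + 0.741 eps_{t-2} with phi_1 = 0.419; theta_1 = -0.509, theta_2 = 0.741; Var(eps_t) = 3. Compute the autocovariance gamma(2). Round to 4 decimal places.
\gamma(2) = 2.3463

Multiply the model equation by X_{t-k} and take expectations. With theta_0 = psi_0 = 1 and psi_j the MA(infinity) weights, this gives
  gamma(k) - sum_i phi_i gamma(k-i) = c_k,
  c_k = sigma^2 * sum_{j=k..q} theta_j psi_{j-k}   (c_k = 0 for k > q),
using gamma(-m) = gamma(m).
psi-weights needed (psi_j = theta_j + sum_i phi_i psi_{j-i}):
  psi_1 = theta_1 + phi_1 = -0.509 + (0.419) = -0.09
  psi_2 = theta_2 + phi_1 psi_1 = 0.741 + (0.419)(-0.09) = 0.70329
Right-hand sides:
  c_0 = sigma^2 (1 + theta_1 psi_1 + theta_2 psi_2) = 3 * (1 + (-0.509)(-0.09) + (0.741)(0.70329)) = 3 * 1.566948 = 4.700844
  c_1 = sigma^2 (theta_1 + theta_2 psi_1) = 3 * (-0.509 + (0.741)(-0.09)) = -1.72707
  c_2 = sigma^2 theta_2 = 3 * (0.741) = 2.223
Equations for k = 0 and k = 1 (AR order 1):
  gamma(0) = phi_1 gamma(1) + c_0
  gamma(1) = phi_1 gamma(0) + c_1
Substituting the second into the first: gamma(0) (1 - phi_1^2) = c_0 + phi_1 c_1, so
  gamma(0) = (c_0 + phi_1 c_1) / (1 - phi_1^2) = (4.700844 + (0.419)(-1.72707)) / (1 - (0.419)^2) = 3.977201 / 0.824439 = 4.824131.
  gamma(1) = phi_1 gamma(0) + c_1 = (0.419)(4.824131) + (-1.72707) = 0.294241.
For k = 2: gamma(2) = phi_1 gamma(1) + c_2
  = (0.419)(0.294241) + (2.223) = 2.346287.
Therefore gamma(2) = 2.3463 (to 4 decimal places).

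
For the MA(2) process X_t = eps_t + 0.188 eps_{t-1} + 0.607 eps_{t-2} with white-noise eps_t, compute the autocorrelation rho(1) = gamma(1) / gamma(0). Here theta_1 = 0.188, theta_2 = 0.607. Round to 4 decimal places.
\rho(1) = 0.2152

For an MA(q) process with theta_0 = 1, the autocovariance is
  gamma(k) = sigma^2 * sum_{i=0..q-k} theta_i * theta_{i+k},
and rho(k) = gamma(k) / gamma(0). Sigma^2 cancels.
  numerator   = (1)*(0.188) + (0.188)*(0.607) = 0.302116.
  denominator = (1)^2 + (0.188)^2 + (0.607)^2 = 1.403793.
  rho(1) = 0.302116 / 1.403793 = 0.2152.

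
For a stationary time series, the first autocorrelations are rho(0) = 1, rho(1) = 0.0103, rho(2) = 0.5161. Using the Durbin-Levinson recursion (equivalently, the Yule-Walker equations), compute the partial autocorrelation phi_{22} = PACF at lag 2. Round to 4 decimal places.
\phi_{22} = 0.5160

The PACF at lag k is phi_{kk}, the last component of the solution
to the Yule-Walker system G_k phi = r_k where
  (G_k)_{ij} = rho(|i - j|), (r_k)_i = rho(i), i,j = 1..k.
Equivalently, Durbin-Levinson gives phi_{kk} iteratively:
  phi_{11} = rho(1)
  phi_{kk} = [rho(k) - sum_{j=1..k-1} phi_{k-1,j} rho(k-j)]
            / [1 - sum_{j=1..k-1} phi_{k-1,j} rho(j)],
  phi_{k,j} = phi_{k-1,j} - phi_{kk} phi_{k-1,k-j},  j = 1..k-1.
Step k = 1:
  phi_11 = rho(1) = 0.0103.
Step k = 2:
  phi_22 = [rho(2) - phi_11 rho(1)] / [1 - phi_11 rho(1)] = [0.5161 - (0.0103)(0.0103)] / [1 - (0.0103)(0.0103)]
         = 0.51599391 / 0.99989391 = 0.516.
Therefore phi_{22} = 0.5160.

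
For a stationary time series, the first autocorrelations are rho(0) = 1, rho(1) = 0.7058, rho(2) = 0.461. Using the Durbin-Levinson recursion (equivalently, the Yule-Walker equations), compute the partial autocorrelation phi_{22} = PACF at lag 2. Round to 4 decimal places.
\phi_{22} = -0.0740

The PACF at lag k is phi_{kk}, the last component of the solution
to the Yule-Walker system G_k phi = r_k where
  (G_k)_{ij} = rho(|i - j|), (r_k)_i = rho(i), i,j = 1..k.
Equivalently, Durbin-Levinson gives phi_{kk} iteratively:
  phi_{11} = rho(1)
  phi_{kk} = [rho(k) - sum_{j=1..k-1} phi_{k-1,j} rho(k-j)]
            / [1 - sum_{j=1..k-1} phi_{k-1,j} rho(j)],
  phi_{k,j} = phi_{k-1,j} - phi_{kk} phi_{k-1,k-j},  j = 1..k-1.
Step k = 1:
  phi_11 = rho(1) = 0.7058.
Step k = 2:
  phi_22 = [rho(2) - phi_11 rho(1)] / [1 - phi_11 rho(1)] = [0.461 - (0.7058)(0.7058)] / [1 - (0.7058)(0.7058)]
         = -0.03715364 / 0.50184636 = -0.074.
Therefore phi_{22} = -0.0740.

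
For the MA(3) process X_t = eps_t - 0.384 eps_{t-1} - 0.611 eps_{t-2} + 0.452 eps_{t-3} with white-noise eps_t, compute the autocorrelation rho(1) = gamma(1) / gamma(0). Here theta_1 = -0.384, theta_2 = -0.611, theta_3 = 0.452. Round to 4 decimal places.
\rho(1) = -0.2467

For an MA(q) process with theta_0 = 1, the autocovariance is
  gamma(k) = sigma^2 * sum_{i=0..q-k} theta_i * theta_{i+k},
and rho(k) = gamma(k) / gamma(0). Sigma^2 cancels.
  numerator   = (1)*(-0.384) + (-0.384)*(-0.611) + (-0.611)*(0.452) = -0.425548.
  denominator = (1)^2 + (-0.384)^2 + (-0.611)^2 + (0.452)^2 = 1.725081.
  rho(1) = -0.425548 / 1.725081 = -0.2467.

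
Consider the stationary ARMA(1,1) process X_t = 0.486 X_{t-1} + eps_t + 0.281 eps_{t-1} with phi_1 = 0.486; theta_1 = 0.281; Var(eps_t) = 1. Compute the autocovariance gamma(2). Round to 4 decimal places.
\gamma(2) = 0.5547

Multiply the model equation by X_{t-k} and take expectations. With theta_0 = psi_0 = 1 and psi_j the MA(infinity) weights, this gives
  gamma(k) - sum_i phi_i gamma(k-i) = c_k,
  c_k = sigma^2 * sum_{j=k..q} theta_j psi_{j-k}   (c_k = 0 for k > q),
using gamma(-m) = gamma(m).
psi-weights needed (psi_j = theta_j + sum_i phi_i psi_{j-i}):
  psi_1 = theta_1 + phi_1 = 0.281 + (0.486) = 0.767
Right-hand sides:
  c_0 = sigma^2 (1 + theta_1 psi_1) = 1 * (1 + (0.281)(0.767)) = 1 * 1.215527 = 1.215527
  c_1 = sigma^2 theta_1 = 1 * (0.281) = 0.281
  c_2 = 0
Equations for k = 0 and k = 1 (AR order 1):
  gamma(0) = phi_1 gamma(1) + c_0
  gamma(1) = phi_1 gamma(0) + c_1
Substituting the second into the first: gamma(0) (1 - phi_1^2) = c_0 + phi_1 c_1, so
  gamma(0) = (c_0 + phi_1 c_1) / (1 - phi_1^2) = (1.215527 + (0.486)(0.281)) / (1 - (0.486)^2) = 1.352093 / 0.763804 = 1.770209.
  gamma(1) = phi_1 gamma(0) + c_1 = (0.486)(1.770209) + (0.281) = 1.141322.
For k = 2 (> q): gamma(2) = phi_1 gamma(1) = (0.486)(1.141322) = 0.554682.
Therefore gamma(2) = 0.5547 (to 4 decimal places).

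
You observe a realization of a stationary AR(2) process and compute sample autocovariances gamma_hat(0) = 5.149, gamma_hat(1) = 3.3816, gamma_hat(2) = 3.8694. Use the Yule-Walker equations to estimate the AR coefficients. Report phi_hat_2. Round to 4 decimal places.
\hat\phi_{2} = 0.5630

The Yule-Walker equations for an AR(p) process read, in matrix form,
  Gamma_p phi = r_p,   with   (Gamma_p)_{ij} = gamma(|i - j|),
                       (r_p)_i = gamma(i),   i,j = 1..p.
Substitute the sample gammas (Toeplitz matrix and right-hand side of size 2):
  Gamma_p = [[5.149, 3.3816], [3.3816, 5.149]]
  r_p     = [3.3816, 3.8694]
Written out:
  5.149 phi_1 + 3.3816 phi_2 = 3.3816
  3.3816 phi_1 + 5.149 phi_2 = 3.8694
Solve by Cramer's rule:
  det = gamma(0)^2 - gamma(1)^2 = (5.149)^2 - (3.3816)^2 = 26.512201 - 11.43521856 = 15.07698244
  phi_hat_1 = [gamma(1) gamma(0) - gamma(1) gamma(2)] / det = [(3.3816)(5.149) - (3.3816)(3.8694)] / 15.07698244 = 4.32709536 / 15.07698244 = 0.287
  phi_hat_2 = [gamma(0) gamma(2) - gamma(1)^2] / det = [(5.149)(3.8694) - (3.3816)^2] / 15.07698244 = 8.48832204 / 15.07698244 = 0.563
So phi_hat = [0.2870, 0.5630].
Therefore phi_hat_2 = 0.5630.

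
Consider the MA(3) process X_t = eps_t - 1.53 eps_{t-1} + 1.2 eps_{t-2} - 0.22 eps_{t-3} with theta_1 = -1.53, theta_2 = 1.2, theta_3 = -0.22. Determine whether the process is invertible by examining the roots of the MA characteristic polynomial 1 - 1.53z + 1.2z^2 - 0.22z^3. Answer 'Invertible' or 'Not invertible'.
\text{Invertible}

The MA(q) characteristic polynomial is P(z) = 1 - 1.53z + 1.2z^2 - 0.22z^3.
Invertibility requires all roots to lie outside the unit circle, i.e. |z| > 1 for every root.
Degree 3: look for a simple real root z0 first, then factor out (1 - z/z0) and solve the remaining quadratic.
Testing z0 = 4: P(4) = 1 + (-1.53)(4) + (1.2)(4)^2 + (-0.22)(4)^3
  = 1 + (-6.12) + (19.2) + (-14.08) = 0.  So z_0 = 4 is a root, |z_0| = 4.
Divide out the factor (1 - 0.25 z) = (1 - z/z0) (since 1/z0 = 0.25):
  P(z) = (1 - 0.25 z)(1 + (-1.28) z + (0.88) z^2)
  [check: z-coef -1.28 - (0.25) = -1.53; z^2-coef 0.88 - (0.25)(-1.28) = 1.2; z^3-coef -(0.25)(0.88) = -0.22.]
Remaining roots from the quadratic factor 1 + (-1.28) z + (0.88) z^2:
  Set 1 + (-1.28) z + (0.88) z^2 = 0, i.e. a z^2 + b z + c = 0 with a = 0.88, b = -1.28, c = 1.
  Discriminant D = b^2 - 4ac = (-1.28)^2 - 4*(0.88)*1 = 1.6384 - (3.52) = -1.8816.
  D < 0, so the roots are the complex-conjugate pair z = (-b +/- i sqrt(-D)) / (2a) = 0.7273 +/- 0.7794i.
  For a conjugate pair |z|^2 = z * conj(z) = (product of roots) = c/a = 1/(0.88) = 1.136364, so |z| = sqrt(1.136364) = 1.066 for both roots.
Moduli of all roots: 4.0000, 1.0660, 1.0660.
All moduli strictly greater than 1? Yes.
Verdict: Invertible.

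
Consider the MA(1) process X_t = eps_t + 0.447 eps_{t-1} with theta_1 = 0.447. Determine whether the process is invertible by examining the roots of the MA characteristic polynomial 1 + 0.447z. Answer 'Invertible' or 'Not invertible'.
\text{Invertible}

The MA(q) characteristic polynomial is P(z) = 1 + 0.447z.
Invertibility requires all roots to lie outside the unit circle, i.e. |z| > 1 for every root.
This is linear in z: 1 + (0.447) z = 0  =>  z = -1/(0.447) = -2.237136,  |z| = 2.237136.
Moduli of all roots: 2.2371.
All moduli strictly greater than 1? Yes.
Verdict: Invertible.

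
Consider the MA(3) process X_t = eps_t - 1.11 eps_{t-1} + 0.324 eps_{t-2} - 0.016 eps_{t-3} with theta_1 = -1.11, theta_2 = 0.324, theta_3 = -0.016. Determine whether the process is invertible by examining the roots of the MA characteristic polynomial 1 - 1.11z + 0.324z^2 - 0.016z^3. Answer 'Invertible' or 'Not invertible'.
\text{Invertible}

The MA(q) characteristic polynomial is P(z) = 1 - 1.11z + 0.324z^2 - 0.016z^3.
Invertibility requires all roots to lie outside the unit circle, i.e. |z| > 1 for every root.
Degree 3: look for a simple real root z0 first, then factor out (1 - z/z0) and solve the remaining quadratic.
Testing z0 = 2.5: P(2.5) = 1 + (-1.11)(2.5) + (0.324)(2.5)^2 + (-0.016)(2.5)^3
  = 1 + (-2.775) + (2.025) + (-0.25) = 0.  So z_0 = 2.5 is a root, |z_0| = 2.5.
Divide out the factor (1 - 0.4 z) = (1 - z/z0) (since 1/z0 = 0.4):
  P(z) = (1 - 0.4 z)(1 + (-0.71) z + (0.04) z^2)
  [check: z-coef -0.71 - (0.4) = -1.11; z^2-coef 0.04 - (0.4)(-0.71) = 0.324; z^3-coef -(0.4)(0.04) = -0.016.]
Remaining roots from the quadratic factor 1 + (-0.71) z + (0.04) z^2:
  Set 1 + (-0.71) z + (0.04) z^2 = 0, i.e. a z^2 + b z + c = 0 with a = 0.04, b = -0.71, c = 1.
  Discriminant D = b^2 - 4ac = (-0.71)^2 - 4*(0.04)*1 = 0.5041 - (0.16) = 0.3441.
  D >= 0, so the roots are real: z = (-b +/- sqrt(D)) / (2a) = (0.71 +/- 0.5866) / (0.08).
    z_1 = (0.71 + 0.5866) / (0.08) = 16.2075,   |z_1| = 16.2075.
    z_2 = (0.71 - 0.5866) / (0.08) = 1.5425,   |z_2| = 1.5425.
Moduli of all roots: 2.5000, 16.2075, 1.5425.
All moduli strictly greater than 1? Yes.
Verdict: Invertible.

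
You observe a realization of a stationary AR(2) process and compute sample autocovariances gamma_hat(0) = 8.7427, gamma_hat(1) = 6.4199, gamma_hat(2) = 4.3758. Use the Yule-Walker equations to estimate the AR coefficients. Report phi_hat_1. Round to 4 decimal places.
\hat\phi_{1} = 0.7960

The Yule-Walker equations for an AR(p) process read, in matrix form,
  Gamma_p phi = r_p,   with   (Gamma_p)_{ij} = gamma(|i - j|),
                       (r_p)_i = gamma(i),   i,j = 1..p.
Substitute the sample gammas (Toeplitz matrix and right-hand side of size 2):
  Gamma_p = [[8.7427, 6.4199], [6.4199, 8.7427]]
  r_p     = [6.4199, 4.3758]
Written out:
  8.7427 phi_1 + 6.4199 phi_2 = 6.4199
  6.4199 phi_1 + 8.7427 phi_2 = 4.3758
Solve by Cramer's rule:
  det = gamma(0)^2 - gamma(1)^2 = (8.7427)^2 - (6.4199)^2 = 76.43480329 - 41.21511601 = 35.21968728
  phi_hat_1 = [gamma(1) gamma(0) - gamma(1) gamma(2)] / det = [(6.4199)(8.7427) - (6.4199)(4.3758)] / 35.21968728 = 28.03506131 / 35.21968728 = 0.796
  phi_hat_2 = [gamma(0) gamma(2) - gamma(1)^2] / det = [(8.7427)(4.3758) - (6.4199)^2] / 35.21968728 = -2.95880935 / 35.21968728 = -0.084
So phi_hat = [0.7960, -0.0840].
Therefore phi_hat_1 = 0.7960.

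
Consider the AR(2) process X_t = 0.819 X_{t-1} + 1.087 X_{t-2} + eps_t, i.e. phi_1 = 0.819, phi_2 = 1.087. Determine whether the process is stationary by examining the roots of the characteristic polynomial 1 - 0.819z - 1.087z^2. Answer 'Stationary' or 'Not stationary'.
\text{Not stationary}

The AR(p) characteristic polynomial is P(z) = 1 - 0.819z - 1.087z^2.
Stationarity requires all roots to lie outside the unit circle, i.e. |z| > 1 for every root.
Set 1 + (-0.819) z + (-1.087) z^2 = 0, i.e. a z^2 + b z + c = 0 with a = -1.087, b = -0.819, c = 1.
Discriminant D = b^2 - 4ac = (-0.819)^2 - 4*(-1.087)*1 = 0.670761 - (-4.348) = 5.018761.
D >= 0, so the roots are real: z = (-b +/- sqrt(D)) / (2a) = (0.819 +/- 2.240259) / (-2.174).
  z_1 = (0.819 + 2.240259) / (-2.174) = -1.4072,   |z_1| = 1.4072.
  z_2 = (0.819 - 2.240259) / (-2.174) = 0.6538,   |z_2| = 0.6538.
Moduli of all roots: 1.4072, 0.6538.
All moduli strictly greater than 1? No.
Verdict: Not stationary.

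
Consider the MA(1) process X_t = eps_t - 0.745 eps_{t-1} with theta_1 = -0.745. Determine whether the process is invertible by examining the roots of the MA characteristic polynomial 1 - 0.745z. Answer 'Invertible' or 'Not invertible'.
\text{Invertible}

The MA(q) characteristic polynomial is P(z) = 1 - 0.745z.
Invertibility requires all roots to lie outside the unit circle, i.e. |z| > 1 for every root.
This is linear in z: 1 + (-0.745) z = 0  =>  z = -1/(-0.745) = 1.342282,  |z| = 1.342282.
Moduli of all roots: 1.3423.
All moduli strictly greater than 1? Yes.
Verdict: Invertible.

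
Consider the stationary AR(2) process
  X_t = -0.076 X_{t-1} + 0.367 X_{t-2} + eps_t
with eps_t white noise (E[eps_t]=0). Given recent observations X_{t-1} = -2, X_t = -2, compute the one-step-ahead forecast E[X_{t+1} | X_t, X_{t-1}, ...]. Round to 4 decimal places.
E[X_{t+1} \mid \mathcal F_t] = -0.5820

For an AR(p) model X_t = c + sum_i phi_i X_{t-i} + eps_t, the
one-step-ahead conditional mean is
  E[X_{t+1} | X_t, ...] = c + sum_i phi_i X_{t+1-i}.
Substitute known values:
  E[X_{t+1} | ...] = (-0.076) * (-2) + (0.367) * (-2)
                   = -0.5820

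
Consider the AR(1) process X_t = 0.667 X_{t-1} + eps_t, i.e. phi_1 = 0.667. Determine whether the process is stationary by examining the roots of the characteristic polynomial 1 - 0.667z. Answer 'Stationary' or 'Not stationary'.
\text{Stationary}

The AR(p) characteristic polynomial is P(z) = 1 - 0.667z.
Stationarity requires all roots to lie outside the unit circle, i.e. |z| > 1 for every root.
This is linear in z: 1 + (-0.667) z = 0  =>  z = -1/(-0.667) = 1.49925,  |z| = 1.49925.
Moduli of all roots: 1.4993.
All moduli strictly greater than 1? Yes.
Verdict: Stationary.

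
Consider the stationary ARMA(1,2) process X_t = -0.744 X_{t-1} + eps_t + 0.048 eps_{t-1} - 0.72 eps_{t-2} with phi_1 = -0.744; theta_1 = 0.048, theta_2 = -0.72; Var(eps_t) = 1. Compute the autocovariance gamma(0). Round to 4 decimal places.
\gamma(0) = 1.5760

Multiply the model equation by X_{t-k} and take expectations. With theta_0 = psi_0 = 1 and psi_j the MA(infinity) weights, this gives
  gamma(k) - sum_i phi_i gamma(k-i) = c_k,
  c_k = sigma^2 * sum_{j=k..q} theta_j psi_{j-k}   (c_k = 0 for k > q),
using gamma(-m) = gamma(m).
psi-weights needed (psi_j = theta_j + sum_i phi_i psi_{j-i}):
  psi_1 = theta_1 + phi_1 = 0.048 + (-0.744) = -0.696
  psi_2 = theta_2 + phi_1 psi_1 = -0.72 + (-0.744)(-0.696) = -0.202176
Right-hand sides:
  c_0 = sigma^2 (1 + theta_1 psi_1 + theta_2 psi_2) = 1 * (1 + (0.048)(-0.696) + (-0.72)(-0.202176)) = 1 * 1.112159 = 1.112159
  c_1 = sigma^2 (theta_1 + theta_2 psi_1) = 1 * (0.048 + (-0.72)(-0.696)) = 0.54912
  c_2 = sigma^2 theta_2 = 1 * (-0.72) = -0.72
Equations for k = 0 and k = 1 (AR order 1):
  gamma(0) = phi_1 gamma(1) + c_0
  gamma(1) = phi_1 gamma(0) + c_1
Substituting the second into the first: gamma(0) (1 - phi_1^2) = c_0 + phi_1 c_1, so
  gamma(0) = (c_0 + phi_1 c_1) / (1 - phi_1^2) = (1.112159 + (-0.744)(0.54912)) / (1 - (-0.744)^2) = 0.703613 / 0.446464 = 1.575969.
Therefore gamma(0) = 1.5760 (to 4 decimal places).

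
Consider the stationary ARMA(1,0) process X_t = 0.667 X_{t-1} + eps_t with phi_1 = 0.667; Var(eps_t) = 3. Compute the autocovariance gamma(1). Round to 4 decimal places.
\gamma(1) = 3.6047

Multiply the model equation by X_{t-k} and take expectations. With theta_0 = psi_0 = 1 and psi_j the MA(infinity) weights, this gives
  gamma(k) - sum_i phi_i gamma(k-i) = c_k,
  c_k = sigma^2 * sum_{j=k..q} theta_j psi_{j-k}   (c_k = 0 for k > q),
using gamma(-m) = gamma(m).
Pure AR (q = 0): c_0 = sigma^2 = 3, c_k = 0 for k >= 1.
Equations for k = 0 and k = 1 (AR order 1):
  gamma(0) = phi_1 gamma(1) + c_0
  gamma(1) = phi_1 gamma(0) + c_1
Substituting the second into the first: gamma(0) (1 - phi_1^2) = c_0 + phi_1 c_1, so
  gamma(0) = c_0 / (1 - phi_1^2) = 3 / (1 - (0.667)^2) = 3 / 0.555111 = 5.404325.
  gamma(1) = phi_1 gamma(0) = (0.667)(5.404325) = 3.604684.
Therefore gamma(1) = 3.6047 (to 4 decimal places).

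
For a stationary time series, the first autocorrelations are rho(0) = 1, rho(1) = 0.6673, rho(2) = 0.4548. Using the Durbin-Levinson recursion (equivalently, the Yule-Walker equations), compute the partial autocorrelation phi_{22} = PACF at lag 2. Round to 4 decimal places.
\phi_{22} = 0.0171

The PACF at lag k is phi_{kk}, the last component of the solution
to the Yule-Walker system G_k phi = r_k where
  (G_k)_{ij} = rho(|i - j|), (r_k)_i = rho(i), i,j = 1..k.
Equivalently, Durbin-Levinson gives phi_{kk} iteratively:
  phi_{11} = rho(1)
  phi_{kk} = [rho(k) - sum_{j=1..k-1} phi_{k-1,j} rho(k-j)]
            / [1 - sum_{j=1..k-1} phi_{k-1,j} rho(j)],
  phi_{k,j} = phi_{k-1,j} - phi_{kk} phi_{k-1,k-j},  j = 1..k-1.
Step k = 1:
  phi_11 = rho(1) = 0.6673.
Step k = 2:
  phi_22 = [rho(2) - phi_11 rho(1)] / [1 - phi_11 rho(1)] = [0.4548 - (0.6673)(0.6673)] / [1 - (0.6673)(0.6673)]
         = 0.00951071 / 0.55471071 = 0.0171.
Therefore phi_{22} = 0.0171.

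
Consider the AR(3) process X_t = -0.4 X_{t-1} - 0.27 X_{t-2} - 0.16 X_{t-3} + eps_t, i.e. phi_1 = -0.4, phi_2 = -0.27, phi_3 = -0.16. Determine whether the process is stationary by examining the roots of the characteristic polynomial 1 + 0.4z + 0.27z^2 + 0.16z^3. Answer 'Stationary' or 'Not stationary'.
\text{Stationary}

The AR(p) characteristic polynomial is P(z) = 1 + 0.4z + 0.27z^2 + 0.16z^3.
Stationarity requires all roots to lie outside the unit circle, i.e. |z| > 1 for every root.
Degree 3: look for a simple real root z0 first, then factor out (1 - z/z0) and solve the remaining quadratic.
Testing z0 = -2: P(-2) = 1 + (0.4)(-2) + (0.27)(-2)^2 + (0.16)(-2)^3
  = 1 + (-0.8) + (1.08) + (-1.28) = 0.  So z_0 = -2 is a root, |z_0| = 2.
Divide out the factor (1 + 0.5 z) = (1 - z/z0) (since 1/z0 = -0.5):
  P(z) = (1 + 0.5 z)(1 + (-0.1) z + (0.32) z^2)
  [check: z-coef -0.1 - (-0.5) = 0.4; z^2-coef 0.32 - (-0.5)(-0.1) = 0.27; z^3-coef -(-0.5)(0.32) = 0.16.]
Remaining roots from the quadratic factor 1 + (-0.1) z + (0.32) z^2:
  Set 1 + (-0.1) z + (0.32) z^2 = 0, i.e. a z^2 + b z + c = 0 with a = 0.32, b = -0.1, c = 1.
  Discriminant D = b^2 - 4ac = (-0.1)^2 - 4*(0.32)*1 = 0.01 - (1.28) = -1.27.
  D < 0, so the roots are the complex-conjugate pair z = (-b +/- i sqrt(-D)) / (2a) = 0.1562 +/- 1.7608i.
  For a conjugate pair |z|^2 = z * conj(z) = (product of roots) = c/a = 1/(0.32) = 3.125, so |z| = sqrt(3.125) = 1.7678 for both roots.
Moduli of all roots: 2.0000, 1.7678, 1.7678.
All moduli strictly greater than 1? Yes.
Verdict: Stationary.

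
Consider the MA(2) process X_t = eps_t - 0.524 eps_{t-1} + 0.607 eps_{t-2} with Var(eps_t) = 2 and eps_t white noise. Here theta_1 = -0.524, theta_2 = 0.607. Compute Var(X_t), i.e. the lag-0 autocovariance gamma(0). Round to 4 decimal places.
\gamma(0) = 3.2861

For an MA(q) process X_t = eps_t + sum_i theta_i eps_{t-i} with
Var(eps_t) = sigma^2, the variance is
  gamma(0) = sigma^2 * (1 + sum_i theta_i^2).
  sum_i theta_i^2 = (-0.524)^2 + (0.607)^2 = 0.274576 + 0.368449 = 0.643025.
  gamma(0) = 2 * (1 + 0.643025) = 2 * 1.643025 = 3.28605, which rounds to 3.2861.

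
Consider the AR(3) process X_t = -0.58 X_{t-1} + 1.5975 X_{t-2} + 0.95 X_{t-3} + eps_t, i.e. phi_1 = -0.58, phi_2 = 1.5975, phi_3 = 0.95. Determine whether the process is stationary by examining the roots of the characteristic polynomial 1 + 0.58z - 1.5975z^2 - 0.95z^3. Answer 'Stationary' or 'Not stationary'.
\text{Not stationary}

The AR(p) characteristic polynomial is P(z) = 1 + 0.58z - 1.5975z^2 - 0.95z^3.
Stationarity requires all roots to lie outside the unit circle, i.e. |z| > 1 for every root.
Degree 3: look for a simple real root z0 first, then factor out (1 - z/z0) and solve the remaining quadratic.
Testing z0 = -0.8: P(-0.8) = 1 + (0.58)(-0.8) + (-1.5975)(-0.8)^2 + (-0.95)(-0.8)^3
  = 1 + (-0.464) + (-1.0224) + (0.4864) = 0.  So z_0 = -0.8 is a root, |z_0| = 0.8.
Divide out the factor (1 + 1.25 z) = (1 - z/z0) (since 1/z0 = -1.25):
  P(z) = (1 + 1.25 z)(1 + (-0.67) z + (-0.76) z^2)
  [check: z-coef -0.67 - (-1.25) = 0.58; z^2-coef -0.76 - (-1.25)(-0.67) = -1.5975; z^3-coef -(-1.25)(-0.76) = -0.95.]
Remaining roots from the quadratic factor 1 + (-0.67) z + (-0.76) z^2:
  Set 1 + (-0.67) z + (-0.76) z^2 = 0, i.e. a z^2 + b z + c = 0 with a = -0.76, b = -0.67, c = 1.
  Discriminant D = b^2 - 4ac = (-0.67)^2 - 4*(-0.76)*1 = 0.4489 - (-3.04) = 3.4889.
  D >= 0, so the roots are real: z = (-b +/- sqrt(D)) / (2a) = (0.67 +/- 1.86786) / (-1.52).
    z_1 = (0.67 + 1.86786) / (-1.52) = -1.6696,   |z_1| = 1.6696.
    z_2 = (0.67 - 1.86786) / (-1.52) = 0.7881,   |z_2| = 0.7881.
Moduli of all roots: 0.8000, 1.6696, 0.7881.
All moduli strictly greater than 1? No.
Verdict: Not stationary.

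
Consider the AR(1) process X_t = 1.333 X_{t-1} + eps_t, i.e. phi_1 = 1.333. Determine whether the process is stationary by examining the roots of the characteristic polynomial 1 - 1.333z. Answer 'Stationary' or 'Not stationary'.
\text{Not stationary}

The AR(p) characteristic polynomial is P(z) = 1 - 1.333z.
Stationarity requires all roots to lie outside the unit circle, i.e. |z| > 1 for every root.
This is linear in z: 1 + (-1.333) z = 0  =>  z = -1/(-1.333) = 0.750188,  |z| = 0.750188.
Moduli of all roots: 0.7502.
All moduli strictly greater than 1? No.
Verdict: Not stationary.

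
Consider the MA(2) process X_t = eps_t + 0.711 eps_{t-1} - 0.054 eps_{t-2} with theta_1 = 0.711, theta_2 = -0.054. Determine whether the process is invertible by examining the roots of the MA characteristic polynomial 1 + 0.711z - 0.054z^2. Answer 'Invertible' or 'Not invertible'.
\text{Invertible}

The MA(q) characteristic polynomial is P(z) = 1 + 0.711z - 0.054z^2.
Invertibility requires all roots to lie outside the unit circle, i.e. |z| > 1 for every root.
Set 1 + (0.711) z + (-0.054) z^2 = 0, i.e. a z^2 + b z + c = 0 with a = -0.054, b = 0.711, c = 1.
Discriminant D = b^2 - 4ac = (0.711)^2 - 4*(-0.054)*1 = 0.505521 - (-0.216) = 0.721521.
D >= 0, so the roots are real: z = (-b +/- sqrt(D)) / (2a) = (-0.711 +/- 0.849424) / (-0.108).
  z_1 = (-0.711 + 0.849424) / (-0.108) = -1.2817,   |z_1| = 1.2817.
  z_2 = (-0.711 - 0.849424) / (-0.108) = 14.4484,   |z_2| = 14.4484.
Moduli of all roots: 1.2817, 14.4484.
All moduli strictly greater than 1? Yes.
Verdict: Invertible.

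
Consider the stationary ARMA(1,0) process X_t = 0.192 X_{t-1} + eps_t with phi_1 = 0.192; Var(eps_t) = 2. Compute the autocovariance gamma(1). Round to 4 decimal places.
\gamma(1) = 0.3987

Multiply the model equation by X_{t-k} and take expectations. With theta_0 = psi_0 = 1 and psi_j the MA(infinity) weights, this gives
  gamma(k) - sum_i phi_i gamma(k-i) = c_k,
  c_k = sigma^2 * sum_{j=k..q} theta_j psi_{j-k}   (c_k = 0 for k > q),
using gamma(-m) = gamma(m).
Pure AR (q = 0): c_0 = sigma^2 = 2, c_k = 0 for k >= 1.
Equations for k = 0 and k = 1 (AR order 1):
  gamma(0) = phi_1 gamma(1) + c_0
  gamma(1) = phi_1 gamma(0) + c_1
Substituting the second into the first: gamma(0) (1 - phi_1^2) = c_0 + phi_1 c_1, so
  gamma(0) = c_0 / (1 - phi_1^2) = 2 / (1 - (0.192)^2) = 2 / 0.963136 = 2.07655.
  gamma(1) = phi_1 gamma(0) = (0.192)(2.07655) = 0.398698.
Therefore gamma(1) = 0.3987 (to 4 decimal places).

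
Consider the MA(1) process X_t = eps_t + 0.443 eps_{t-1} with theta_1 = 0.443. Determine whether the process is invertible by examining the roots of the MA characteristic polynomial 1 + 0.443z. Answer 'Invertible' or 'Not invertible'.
\text{Invertible}

The MA(q) characteristic polynomial is P(z) = 1 + 0.443z.
Invertibility requires all roots to lie outside the unit circle, i.e. |z| > 1 for every root.
This is linear in z: 1 + (0.443) z = 0  =>  z = -1/(0.443) = -2.257336,  |z| = 2.257336.
Moduli of all roots: 2.2573.
All moduli strictly greater than 1? Yes.
Verdict: Invertible.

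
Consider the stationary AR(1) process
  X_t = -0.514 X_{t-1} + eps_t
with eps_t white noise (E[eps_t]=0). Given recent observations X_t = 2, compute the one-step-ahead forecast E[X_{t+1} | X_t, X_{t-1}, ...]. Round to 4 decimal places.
E[X_{t+1} \mid \mathcal F_t] = -1.0280

For an AR(p) model X_t = c + sum_i phi_i X_{t-i} + eps_t, the
one-step-ahead conditional mean is
  E[X_{t+1} | X_t, ...] = c + sum_i phi_i X_{t+1-i}.
Substitute known values:
  E[X_{t+1} | ...] = (-0.514) * (2)
                   = -1.0280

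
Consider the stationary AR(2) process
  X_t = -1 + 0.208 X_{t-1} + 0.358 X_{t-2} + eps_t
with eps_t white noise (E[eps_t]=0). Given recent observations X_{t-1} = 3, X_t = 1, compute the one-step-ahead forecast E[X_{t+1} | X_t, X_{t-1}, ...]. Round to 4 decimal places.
E[X_{t+1} \mid \mathcal F_t] = 0.2820

For an AR(p) model X_t = c + sum_i phi_i X_{t-i} + eps_t, the
one-step-ahead conditional mean is
  E[X_{t+1} | X_t, ...] = c + sum_i phi_i X_{t+1-i}.
Substitute known values:
  E[X_{t+1} | ...] = -1 + (0.208) * (1) + (0.358) * (3)
                   = 0.2820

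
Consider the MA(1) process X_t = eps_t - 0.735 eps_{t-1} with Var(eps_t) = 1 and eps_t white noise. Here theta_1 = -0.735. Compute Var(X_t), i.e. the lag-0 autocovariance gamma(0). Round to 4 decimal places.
\gamma(0) = 1.5402

For an MA(q) process X_t = eps_t + sum_i theta_i eps_{t-i} with
Var(eps_t) = sigma^2, the variance is
  gamma(0) = sigma^2 * (1 + sum_i theta_i^2).
  sum_i theta_i^2 = (-0.735)^2 = 0.540225.
  gamma(0) = 1 * (1 + 0.540225) = 1 * 1.540225 = 1.540225, which rounds to 1.5402.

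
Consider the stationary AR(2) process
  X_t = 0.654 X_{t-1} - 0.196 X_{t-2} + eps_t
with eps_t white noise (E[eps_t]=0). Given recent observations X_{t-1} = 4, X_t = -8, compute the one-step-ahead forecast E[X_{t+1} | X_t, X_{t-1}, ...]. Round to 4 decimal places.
E[X_{t+1} \mid \mathcal F_t] = -6.0160

For an AR(p) model X_t = c + sum_i phi_i X_{t-i} + eps_t, the
one-step-ahead conditional mean is
  E[X_{t+1} | X_t, ...] = c + sum_i phi_i X_{t+1-i}.
Substitute known values:
  E[X_{t+1} | ...] = (0.654) * (-8) + (-0.196) * (4)
                   = -6.0160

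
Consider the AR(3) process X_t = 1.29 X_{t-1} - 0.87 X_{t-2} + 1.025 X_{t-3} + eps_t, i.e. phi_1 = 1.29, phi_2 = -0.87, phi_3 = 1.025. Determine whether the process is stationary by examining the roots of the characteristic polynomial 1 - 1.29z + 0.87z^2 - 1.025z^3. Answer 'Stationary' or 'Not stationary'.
\text{Not stationary}

The AR(p) characteristic polynomial is P(z) = 1 - 1.29z + 0.87z^2 - 1.025z^3.
Stationarity requires all roots to lie outside the unit circle, i.e. |z| > 1 for every root.
Degree 3: look for a simple real root z0 first, then factor out (1 - z/z0) and solve the remaining quadratic.
Testing z0 = 0.8: P(0.8) = 1 + (-1.29)(0.8) + (0.87)(0.8)^2 + (-1.025)(0.8)^3
  = 1 + (-1.032) + (0.5568) + (-0.5248) = 0.  So z_0 = 0.8 is a root, |z_0| = 0.8.
Divide out the factor (1 - 1.25 z) = (1 - z/z0) (since 1/z0 = 1.25):
  P(z) = (1 - 1.25 z)(1 + (-0.04) z + (0.82) z^2)
  [check: z-coef -0.04 - (1.25) = -1.29; z^2-coef 0.82 - (1.25)(-0.04) = 0.87; z^3-coef -(1.25)(0.82) = -1.025.]
Remaining roots from the quadratic factor 1 + (-0.04) z + (0.82) z^2:
  Set 1 + (-0.04) z + (0.82) z^2 = 0, i.e. a z^2 + b z + c = 0 with a = 0.82, b = -0.04, c = 1.
  Discriminant D = b^2 - 4ac = (-0.04)^2 - 4*(0.82)*1 = 0.0016 - (3.28) = -3.2784.
  D < 0, so the roots are the complex-conjugate pair z = (-b +/- i sqrt(-D)) / (2a) = 0.0244 +/- 1.104i.
  For a conjugate pair |z|^2 = z * conj(z) = (product of roots) = c/a = 1/(0.82) = 1.219512, so |z| = sqrt(1.219512) = 1.1043 for both roots.
Moduli of all roots: 0.8000, 1.1043, 1.1043.
All moduli strictly greater than 1? No.
Verdict: Not stationary.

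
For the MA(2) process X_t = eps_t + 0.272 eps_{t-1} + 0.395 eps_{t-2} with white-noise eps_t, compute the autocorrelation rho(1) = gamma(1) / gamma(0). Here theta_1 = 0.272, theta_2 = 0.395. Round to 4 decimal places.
\rho(1) = 0.3085

For an MA(q) process with theta_0 = 1, the autocovariance is
  gamma(k) = sigma^2 * sum_{i=0..q-k} theta_i * theta_{i+k},
and rho(k) = gamma(k) / gamma(0). Sigma^2 cancels.
  numerator   = (1)*(0.272) + (0.272)*(0.395) = 0.37944.
  denominator = (1)^2 + (0.272)^2 + (0.395)^2 = 1.230009.
  rho(1) = 0.37944 / 1.230009 = 0.3085.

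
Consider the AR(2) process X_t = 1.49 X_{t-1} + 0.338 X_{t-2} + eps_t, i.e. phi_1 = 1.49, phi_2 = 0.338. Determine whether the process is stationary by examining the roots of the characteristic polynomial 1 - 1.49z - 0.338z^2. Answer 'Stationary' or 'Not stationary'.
\text{Not stationary}

The AR(p) characteristic polynomial is P(z) = 1 - 1.49z - 0.338z^2.
Stationarity requires all roots to lie outside the unit circle, i.e. |z| > 1 for every root.
Set 1 + (-1.49) z + (-0.338) z^2 = 0, i.e. a z^2 + b z + c = 0 with a = -0.338, b = -1.49, c = 1.
Discriminant D = b^2 - 4ac = (-1.49)^2 - 4*(-0.338)*1 = 2.2201 - (-1.352) = 3.5721.
D >= 0, so the roots are real: z = (-b +/- sqrt(D)) / (2a) = (1.49 +/- 1.89) / (-0.676).
  z_1 = (1.49 + 1.89) / (-0.676) = -5,   |z_1| = 5.
  z_2 = (1.49 - 1.89) / (-0.676) = 0.5917,   |z_2| = 0.5917.
Moduli of all roots: 5.0000, 0.5917.
All moduli strictly greater than 1? No.
Verdict: Not stationary.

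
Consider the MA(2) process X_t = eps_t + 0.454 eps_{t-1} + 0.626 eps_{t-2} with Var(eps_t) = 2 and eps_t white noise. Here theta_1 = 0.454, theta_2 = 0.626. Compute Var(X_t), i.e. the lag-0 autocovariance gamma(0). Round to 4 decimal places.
\gamma(0) = 3.1960

For an MA(q) process X_t = eps_t + sum_i theta_i eps_{t-i} with
Var(eps_t) = sigma^2, the variance is
  gamma(0) = sigma^2 * (1 + sum_i theta_i^2).
  sum_i theta_i^2 = (0.454)^2 + (0.626)^2 = 0.206116 + 0.391876 = 0.597992.
  gamma(0) = 2 * (1 + 0.597992) = 2 * 1.597992 = 3.195984, which rounds to 3.1960.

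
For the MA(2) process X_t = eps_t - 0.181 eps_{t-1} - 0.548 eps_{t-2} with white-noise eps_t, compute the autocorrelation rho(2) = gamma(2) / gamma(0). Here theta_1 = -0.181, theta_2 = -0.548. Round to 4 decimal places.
\rho(2) = -0.4111

For an MA(q) process with theta_0 = 1, the autocovariance is
  gamma(k) = sigma^2 * sum_{i=0..q-k} theta_i * theta_{i+k},
and rho(k) = gamma(k) / gamma(0). Sigma^2 cancels.
  numerator   = (1)*(-0.548) = -0.548.
  denominator = (1)^2 + (-0.181)^2 + (-0.548)^2 = 1.333065.
  rho(2) = -0.548 / 1.333065 = -0.4111.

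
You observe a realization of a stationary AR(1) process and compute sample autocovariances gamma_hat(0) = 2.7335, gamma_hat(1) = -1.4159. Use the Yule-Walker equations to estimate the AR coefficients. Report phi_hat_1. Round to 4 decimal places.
\hat\phi_{1} = -0.5180

The Yule-Walker equations for an AR(p) process read, in matrix form,
  Gamma_p phi = r_p,   with   (Gamma_p)_{ij} = gamma(|i - j|),
                       (r_p)_i = gamma(i),   i,j = 1..p.
Substitute the sample gammas (Toeplitz matrix and right-hand side of size 1):
  Gamma_p = [[2.7335]]
  r_p     = [-1.4159]
With p = 1 this is the single equation gamma(0) phi_1 = gamma(1):
  phi_hat_1 = gamma(1) / gamma(0) = -1.4159 / 2.7335 = -0.5180.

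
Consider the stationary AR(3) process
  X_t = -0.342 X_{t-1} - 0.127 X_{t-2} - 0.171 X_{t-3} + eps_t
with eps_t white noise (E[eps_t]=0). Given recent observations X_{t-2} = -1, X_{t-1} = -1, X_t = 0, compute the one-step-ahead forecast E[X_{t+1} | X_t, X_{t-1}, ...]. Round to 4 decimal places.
E[X_{t+1} \mid \mathcal F_t] = 0.2980

For an AR(p) model X_t = c + sum_i phi_i X_{t-i} + eps_t, the
one-step-ahead conditional mean is
  E[X_{t+1} | X_t, ...] = c + sum_i phi_i X_{t+1-i}.
Substitute known values:
  E[X_{t+1} | ...] = (-0.342) * (0) + (-0.127) * (-1) + (-0.171) * (-1)
                   = 0.2980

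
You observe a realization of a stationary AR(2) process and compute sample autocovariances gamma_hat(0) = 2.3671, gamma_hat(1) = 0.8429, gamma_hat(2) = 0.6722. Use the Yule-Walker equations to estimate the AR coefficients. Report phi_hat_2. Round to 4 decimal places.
\hat\phi_{2} = 0.1800

The Yule-Walker equations for an AR(p) process read, in matrix form,
  Gamma_p phi = r_p,   with   (Gamma_p)_{ij} = gamma(|i - j|),
                       (r_p)_i = gamma(i),   i,j = 1..p.
Substitute the sample gammas (Toeplitz matrix and right-hand side of size 2):
  Gamma_p = [[2.3671, 0.8429], [0.8429, 2.3671]]
  r_p     = [0.8429, 0.6722]
Written out:
  2.3671 phi_1 + 0.8429 phi_2 = 0.8429
  0.8429 phi_1 + 2.3671 phi_2 = 0.6722
Solve by Cramer's rule:
  det = gamma(0)^2 - gamma(1)^2 = (2.3671)^2 - (0.8429)^2 = 5.60316241 - 0.71048041 = 4.892682
  phi_hat_1 = [gamma(1) gamma(0) - gamma(1) gamma(2)] / det = [(0.8429)(2.3671) - (0.8429)(0.6722)] / 4.892682 = 1.42863121 / 4.892682 = 0.292
  phi_hat_2 = [gamma(0) gamma(2) - gamma(1)^2] / det = [(2.3671)(0.6722) - (0.8429)^2] / 4.892682 = 0.88068421 / 4.892682 = 0.18
So phi_hat = [0.2920, 0.1800].
Therefore phi_hat_2 = 0.1800.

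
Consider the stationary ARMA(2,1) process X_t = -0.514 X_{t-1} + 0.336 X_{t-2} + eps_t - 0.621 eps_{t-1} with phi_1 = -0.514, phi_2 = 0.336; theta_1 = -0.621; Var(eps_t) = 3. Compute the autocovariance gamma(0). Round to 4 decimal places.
\gamma(0) = 19.8049

Multiply the model equation by X_{t-k} and take expectations. With theta_0 = psi_0 = 1 and psi_j the MA(infinity) weights, this gives
  gamma(k) - sum_i phi_i gamma(k-i) = c_k,
  c_k = sigma^2 * sum_{j=k..q} theta_j psi_{j-k}   (c_k = 0 for k > q),
using gamma(-m) = gamma(m).
psi-weights needed (psi_j = theta_j + sum_i phi_i psi_{j-i}):
  psi_1 = theta_1 + phi_1 = -0.621 + (-0.514) = -1.135
Right-hand sides:
  c_0 = sigma^2 (1 + theta_1 psi_1) = 3 * (1 + (-0.621)(-1.135)) = 3 * 1.704835 = 5.114505
  c_1 = sigma^2 theta_1 = 3 * (-0.621) = -1.863
  c_2 = 0
Equations for k = 0, 1, 2 (AR order 2, c_2 = 0):
  (E0) gamma(0) = phi_1 gamma(1) + phi_2 gamma(2) + c_0
  (E1) gamma(1) = phi_1 gamma(0) + phi_2 gamma(1) + c_1
  (E2) gamma(2) = phi_1 gamma(1) + phi_2 gamma(0)
From (E1): gamma(1) = A gamma(0) + B with
  A = phi_1 / (1 - phi_2) = -0.514 / 0.664 = -0.774096,   B = c_1 / (1 - phi_2) = -1.863 / 0.664 = -2.805723.
Insert (E2) into (E0): gamma(0) (1 - phi_2^2) = phi_1 (1 + phi_2) gamma(1) + c_0.
  phi_1 (1 + phi_2) = (-0.514)(1.336) = -0.686704,   1 - phi_2^2 = 0.887104.
Replace gamma(1) by A gamma(0) + B and collect gamma(0):
  gamma(0) [0.887104 - (-0.686704)(-0.774096)] = (-0.686704)(-2.805723) + 5.114505
  gamma(0) * 0.355529 = 7.041206
  gamma(0) = 7.041206 / 0.355529 = 19.804876.
Therefore gamma(0) = 19.8049 (to 4 decimal places).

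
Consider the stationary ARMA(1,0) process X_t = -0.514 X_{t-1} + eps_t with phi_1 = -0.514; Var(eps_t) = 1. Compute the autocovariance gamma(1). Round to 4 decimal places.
\gamma(1) = -0.6986

Multiply the model equation by X_{t-k} and take expectations. With theta_0 = psi_0 = 1 and psi_j the MA(infinity) weights, this gives
  gamma(k) - sum_i phi_i gamma(k-i) = c_k,
  c_k = sigma^2 * sum_{j=k..q} theta_j psi_{j-k}   (c_k = 0 for k > q),
using gamma(-m) = gamma(m).
Pure AR (q = 0): c_0 = sigma^2 = 1, c_k = 0 for k >= 1.
Equations for k = 0 and k = 1 (AR order 1):
  gamma(0) = phi_1 gamma(1) + c_0
  gamma(1) = phi_1 gamma(0) + c_1
Substituting the second into the first: gamma(0) (1 - phi_1^2) = c_0 + phi_1 c_1, so
  gamma(0) = c_0 / (1 - phi_1^2) = 1 / (1 - (-0.514)^2) = 1 / 0.735804 = 1.359058.
  gamma(1) = phi_1 gamma(0) = (-0.514)(1.359058) = -0.698556.
Therefore gamma(1) = -0.6986 (to 4 decimal places).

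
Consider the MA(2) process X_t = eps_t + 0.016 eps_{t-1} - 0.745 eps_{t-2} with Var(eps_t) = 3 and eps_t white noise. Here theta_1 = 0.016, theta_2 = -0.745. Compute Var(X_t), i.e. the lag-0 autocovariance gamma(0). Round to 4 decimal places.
\gamma(0) = 4.6658

For an MA(q) process X_t = eps_t + sum_i theta_i eps_{t-i} with
Var(eps_t) = sigma^2, the variance is
  gamma(0) = sigma^2 * (1 + sum_i theta_i^2).
  sum_i theta_i^2 = (0.016)^2 + (-0.745)^2 = 0.000256 + 0.555025 = 0.555281.
  gamma(0) = 3 * (1 + 0.555281) = 3 * 1.555281 = 4.665843, which rounds to 4.6658.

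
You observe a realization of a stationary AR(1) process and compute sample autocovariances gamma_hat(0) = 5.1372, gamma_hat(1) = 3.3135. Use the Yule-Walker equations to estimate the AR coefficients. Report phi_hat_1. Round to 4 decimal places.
\hat\phi_{1} = 0.6450

The Yule-Walker equations for an AR(p) process read, in matrix form,
  Gamma_p phi = r_p,   with   (Gamma_p)_{ij} = gamma(|i - j|),
                       (r_p)_i = gamma(i),   i,j = 1..p.
Substitute the sample gammas (Toeplitz matrix and right-hand side of size 1):
  Gamma_p = [[5.1372]]
  r_p     = [3.3135]
With p = 1 this is the single equation gamma(0) phi_1 = gamma(1):
  phi_hat_1 = gamma(1) / gamma(0) = 3.3135 / 5.1372 = 0.6450.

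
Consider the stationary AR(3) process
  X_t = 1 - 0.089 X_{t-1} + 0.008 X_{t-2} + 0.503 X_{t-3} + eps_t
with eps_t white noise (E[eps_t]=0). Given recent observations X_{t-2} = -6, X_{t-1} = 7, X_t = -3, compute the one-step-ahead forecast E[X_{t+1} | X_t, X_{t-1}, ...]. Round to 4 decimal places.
E[X_{t+1} \mid \mathcal F_t] = -1.6950

For an AR(p) model X_t = c + sum_i phi_i X_{t-i} + eps_t, the
one-step-ahead conditional mean is
  E[X_{t+1} | X_t, ...] = c + sum_i phi_i X_{t+1-i}.
Substitute known values:
  E[X_{t+1} | ...] = 1 + (-0.089) * (-3) + (0.008) * (7) + (0.503) * (-6)
                   = -1.6950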